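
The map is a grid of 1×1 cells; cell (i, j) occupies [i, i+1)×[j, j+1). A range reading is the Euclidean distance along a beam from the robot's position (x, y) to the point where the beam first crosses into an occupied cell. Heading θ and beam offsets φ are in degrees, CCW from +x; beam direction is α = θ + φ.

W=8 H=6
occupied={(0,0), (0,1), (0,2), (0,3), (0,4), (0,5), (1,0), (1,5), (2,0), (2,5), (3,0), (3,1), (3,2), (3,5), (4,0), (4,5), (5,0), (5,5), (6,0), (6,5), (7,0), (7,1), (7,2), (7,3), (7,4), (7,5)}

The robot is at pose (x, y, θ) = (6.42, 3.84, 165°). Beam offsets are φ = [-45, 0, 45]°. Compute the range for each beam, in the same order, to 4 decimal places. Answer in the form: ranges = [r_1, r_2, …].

beam 1: φ=-45°, α=120°
  direction (-0.5000, 0.8660); cell (6,3); t to first gridline: x 0.8400, y 0.1848 (then +2.0000 / +1.1547)
    (6,4) via y @ 0.1848
    (5,4) via x @ 0.8400
    (5,5) via y @ 1.3395  # hit
  → r_1 = 1.3395
beam 2: φ=0°, α=165°
  direction (-0.9659, 0.2588); cell (6,3); t to first gridline: x 0.4348, y 0.6182 (then +1.0353 / +3.8637)
    (5,3) via x @ 0.4348
    (5,4) via y @ 0.6182
    (4,4) via x @ 1.4701
    (3,4) via x @ 2.5054
    (2,4) via x @ 3.5406
    (2,5) via y @ 4.4819  # hit
  → r_2 = 4.4819
beam 3: φ=45°, α=210°
  direction (-0.8660, -0.5000); cell (6,3); t to first gridline: x 0.4850, y 1.6800 (then +1.1547 / +2.0000)
    (5,3) via x @ 0.4850
    (4,3) via x @ 1.6397
    (4,2) via y @ 1.6800
    (3,2) via x @ 2.7944  # hit
  → r_3 = 2.7944

ranges = [1.3395, 4.4819, 2.7944]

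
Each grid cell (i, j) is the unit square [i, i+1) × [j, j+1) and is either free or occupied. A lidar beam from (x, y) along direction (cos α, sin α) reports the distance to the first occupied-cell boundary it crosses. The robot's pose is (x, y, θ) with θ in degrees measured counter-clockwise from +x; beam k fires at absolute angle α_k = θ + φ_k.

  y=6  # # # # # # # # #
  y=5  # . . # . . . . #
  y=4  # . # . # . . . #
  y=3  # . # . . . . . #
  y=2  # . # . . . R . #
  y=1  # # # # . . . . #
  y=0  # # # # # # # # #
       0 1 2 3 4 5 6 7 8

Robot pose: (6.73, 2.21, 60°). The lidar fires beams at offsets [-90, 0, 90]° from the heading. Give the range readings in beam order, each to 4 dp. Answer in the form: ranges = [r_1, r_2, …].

beam 1: φ=-90°, α=330°
  direction (0.8660, -0.5000); cell (6,2); t to first gridline: x 0.3118, y 0.4200 (then +1.1547 / +2.0000)
    (7,2) via x @ 0.3118
    (7,1) via y @ 0.4200
    (8,1) via x @ 1.4665  # hit
  → r_1 = 1.4665
beam 2: φ=0°, α=60°
  direction (0.5000, 0.8660); cell (6,2); t to first gridline: x 0.5400, y 0.9122 (then +2.0000 / +1.1547)
    (7,2) via x @ 0.5400
    (7,3) via y @ 0.9122
    (7,4) via y @ 2.0669
    (8,4) via x @ 2.5400  # hit
  → r_2 = 2.5400
beam 3: φ=90°, α=150°
  direction (-0.8660, 0.5000); cell (6,2); t to first gridline: x 0.8429, y 1.5800 (then +1.1547 / +2.0000)
    (5,2) via x @ 0.8429
    (5,3) via y @ 1.5800
    (4,3) via x @ 1.9976
    (3,3) via x @ 3.1523
    (3,4) via y @ 3.5800
    (2,4) via x @ 4.3070  # hit
  → r_3 = 4.3070

ranges = [1.4665, 2.5400, 4.3070]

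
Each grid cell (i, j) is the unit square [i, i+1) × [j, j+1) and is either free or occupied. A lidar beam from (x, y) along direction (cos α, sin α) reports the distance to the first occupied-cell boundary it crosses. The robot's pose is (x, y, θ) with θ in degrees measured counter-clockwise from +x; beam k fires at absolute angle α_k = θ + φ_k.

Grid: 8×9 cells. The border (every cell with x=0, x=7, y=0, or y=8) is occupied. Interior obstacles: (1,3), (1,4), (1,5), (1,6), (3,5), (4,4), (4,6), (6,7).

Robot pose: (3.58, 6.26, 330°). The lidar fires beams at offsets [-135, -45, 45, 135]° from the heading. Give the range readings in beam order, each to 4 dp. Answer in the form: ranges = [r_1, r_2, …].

ranges = [1.6357, 0.2692, 0.4348, 1.8014]

beam 1: φ=-135°, α=195°
  d=(-0.9659,-0.2588)  start (3,6)  tX=0.6005 tY=1.0046  stride 1/|dx|=1.0353 1/|dy|=3.8637
    cross x-line → (2,6), t=0.6005
    cross y-line → (2,5), t=1.0046
    cross x-line → (1,5), t=1.6357 (wall)
  → r_1 = 1.6357
beam 2: φ=-45°, α=285°
  d=(0.2588,-0.9659)  start (3,6)  tX=1.6228 tY=0.2692  stride 1/|dx|=3.8637 1/|dy|=1.0353
    cross y-line → (3,5), t=0.2692 (wall)
  → r_2 = 0.2692
beam 3: φ=45°, α=15°
  d=(0.9659,0.2588)  start (3,6)  tX=0.4348 tY=2.8591  stride 1/|dx|=1.0353 1/|dy|=3.8637
    cross x-line → (4,6), t=0.4348 (wall)
  → r_3 = 0.4348
beam 4: φ=135°, α=105°
  d=(-0.2588,0.9659)  start (3,6)  tX=2.2409 tY=0.7661  stride 1/|dx|=3.8637 1/|dy|=1.0353
    cross y-line → (3,7), t=0.7661
    cross y-line → (3,8), t=1.8014 (wall)
  → r_4 = 1.8014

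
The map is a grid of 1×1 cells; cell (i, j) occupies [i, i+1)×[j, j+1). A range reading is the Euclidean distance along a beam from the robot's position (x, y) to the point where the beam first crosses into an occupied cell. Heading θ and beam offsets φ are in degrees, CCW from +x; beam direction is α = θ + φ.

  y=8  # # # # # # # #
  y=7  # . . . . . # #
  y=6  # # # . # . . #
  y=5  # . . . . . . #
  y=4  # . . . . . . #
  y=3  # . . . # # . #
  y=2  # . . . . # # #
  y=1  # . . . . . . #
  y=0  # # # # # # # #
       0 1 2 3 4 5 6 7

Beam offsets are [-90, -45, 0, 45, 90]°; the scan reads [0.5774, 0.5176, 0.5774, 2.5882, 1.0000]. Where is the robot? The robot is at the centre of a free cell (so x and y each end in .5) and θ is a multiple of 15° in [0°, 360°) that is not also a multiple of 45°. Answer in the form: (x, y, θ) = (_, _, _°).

(x, y, θ) = (1.5, 7.5, 300°)

Candidates: 34 free-cell centres × 16 headings = 544 poses. Raycast each; keep the one whose scan matches to 4 dp.
  (3.5, 1.5, 210°): beam 1 = 5.0000 ≠ 0.5774 ✗
  (3.5, 6.5, 285°): beam 1 = 0.5176 ≠ 0.5774 ✗
  (1.5, 3.5, 300°): beam 2 = 1.9319 ≠ 0.5176 ✗
  …
  (1.5, 7.5, 300°): r_1=0.5774, r_2=0.5176, r_3=0.5774, r_4=2.5882, r_5=1.0000 — all match ✓
No second candidate reproduces the full scan.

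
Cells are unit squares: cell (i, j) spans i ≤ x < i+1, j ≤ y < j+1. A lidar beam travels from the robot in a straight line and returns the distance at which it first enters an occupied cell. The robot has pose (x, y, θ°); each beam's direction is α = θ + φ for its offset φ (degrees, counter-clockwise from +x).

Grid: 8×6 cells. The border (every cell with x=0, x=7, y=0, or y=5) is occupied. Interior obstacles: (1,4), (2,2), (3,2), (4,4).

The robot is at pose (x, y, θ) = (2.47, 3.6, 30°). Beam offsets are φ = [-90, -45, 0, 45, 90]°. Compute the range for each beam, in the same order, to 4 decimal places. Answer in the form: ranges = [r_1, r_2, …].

ranges = [0.6928, 4.6898, 1.7667, 1.4494, 0.9400]

beam 1: φ=-90°, α=300°
  cosα=0.5000 sinα=-0.8660 | (2,3) | tMaxX 1.0600 tMaxY 0.6928 | tΔX 2.0000 tΔY 1.1547
    t=0.6928 [y] (2,2) — stop
  → r_1 = 0.6928
beam 2: φ=-45°, α=345°
  cosα=0.9659 sinα=-0.2588 | (2,3) | tMaxX 0.5487 tMaxY 2.3182 | tΔX 1.0353 tΔY 3.8637
    t=0.5487 [x] (3,3)
    t=1.5840 [x] (4,3)
    t=2.3182 [y] (4,2)
    t=2.6192 [x] (5,2)
    t=3.6545 [x] (6,2)
    t=4.6898 [x] (7,2) — stop
  → r_2 = 4.6898
beam 3: φ=0°, α=30°
  cosα=0.8660 sinα=0.5000 | (2,3) | tMaxX 0.6120 tMaxY 0.8000 | tΔX 1.1547 tΔY 2.0000
    t=0.6120 [x] (3,3)
    t=0.8000 [y] (3,4)
    t=1.7667 [x] (4,4) — stop
  → r_3 = 1.7667
beam 4: φ=45°, α=75°
  cosα=0.2588 sinα=0.9659 | (2,3) | tMaxX 2.0478 tMaxY 0.4141 | tΔX 3.8637 tΔY 1.0353
    t=0.4141 [y] (2,4)
    t=1.4494 [y] (2,5) — stop
  → r_4 = 1.4494
beam 5: φ=90°, α=120°
  cosα=-0.5000 sinα=0.8660 | (2,3) | tMaxX 0.9400 tMaxY 0.4619 | tΔX 2.0000 tΔY 1.1547
    t=0.4619 [y] (2,4)
    t=0.9400 [x] (1,4) — stop
  → r_5 = 0.9400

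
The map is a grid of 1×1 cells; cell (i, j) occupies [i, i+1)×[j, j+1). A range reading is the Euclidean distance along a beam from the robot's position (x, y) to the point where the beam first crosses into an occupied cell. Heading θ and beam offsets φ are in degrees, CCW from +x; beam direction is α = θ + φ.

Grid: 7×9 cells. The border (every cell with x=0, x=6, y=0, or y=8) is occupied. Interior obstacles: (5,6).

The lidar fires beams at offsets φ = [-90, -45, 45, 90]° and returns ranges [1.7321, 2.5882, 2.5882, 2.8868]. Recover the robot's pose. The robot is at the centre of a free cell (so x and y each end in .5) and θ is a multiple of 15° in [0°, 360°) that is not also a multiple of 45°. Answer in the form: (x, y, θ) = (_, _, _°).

Candidates: 34 free-cell centres × 16 headings = 544 poses. Raycast each; keep the one whose scan matches to 4 dp.
  (1.5, 5.5, 285°): beam 1 = 0.5176 ≠ 1.7321 ✗
  (3.5, 1.5, 345°): beam 1 = 0.5176 ≠ 1.7321 ✗
  (3.5, 1.5, 240°): beam 1 = 2.8868 ≠ 1.7321 ✗
  (4.5, 4.5, 285°): beam 1 = 3.6235 ≠ 1.7321 ✗
  …
  (3.5, 5.5, 120°): r_1=1.7321, r_2=2.5882, r_3=2.5882, r_4=2.8868 — all match ✓
Unique over the lattice → pose = (3.5, 5.5, 120°).

(x, y, θ) = (3.5, 5.5, 120°)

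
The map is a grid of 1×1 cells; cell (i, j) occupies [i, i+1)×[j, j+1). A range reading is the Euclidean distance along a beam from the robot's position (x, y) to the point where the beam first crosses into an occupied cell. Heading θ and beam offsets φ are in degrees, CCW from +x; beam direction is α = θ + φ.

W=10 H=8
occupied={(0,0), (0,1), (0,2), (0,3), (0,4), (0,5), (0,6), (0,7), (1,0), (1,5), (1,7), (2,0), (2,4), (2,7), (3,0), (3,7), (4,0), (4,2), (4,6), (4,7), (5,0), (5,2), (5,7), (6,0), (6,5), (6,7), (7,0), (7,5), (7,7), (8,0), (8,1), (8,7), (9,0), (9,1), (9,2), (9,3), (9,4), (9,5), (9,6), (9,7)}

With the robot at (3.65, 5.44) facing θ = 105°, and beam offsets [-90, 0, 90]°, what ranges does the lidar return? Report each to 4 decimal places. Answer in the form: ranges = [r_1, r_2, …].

ranges = [5.5387, 1.6150, 1.7000]

beam 1: φ=-90°, α=15°
  d=(0.9659,0.2588)  start (3,5)  tX=0.3623 tY=2.1637  stride 1/|dx|=1.0353 1/|dy|=3.8637
    cross x-line → (4,5), t=0.3623
    cross x-line → (5,5), t=1.3976
    cross y-line → (5,6), t=2.1637
    cross x-line → (6,6), t=2.4329
    cross x-line → (7,6), t=3.4682
    cross x-line → (8,6), t=4.5035
    cross x-line → (9,6), t=5.5387 (wall)
  → r_1 = 5.5387
beam 2: φ=0°, α=105°
  d=(-0.2588,0.9659)  start (3,5)  tX=2.5114 tY=0.5798  stride 1/|dx|=3.8637 1/|dy|=1.0353
    cross y-line → (3,6), t=0.5798
    cross y-line → (3,7), t=1.6150 (wall)
  → r_2 = 1.6150
beam 3: φ=90°, α=195°
  d=(-0.9659,-0.2588)  start (3,5)  tX=0.6729 tY=1.7000  stride 1/|dx|=1.0353 1/|dy|=3.8637
    cross x-line → (2,5), t=0.6729
    cross y-line → (2,4), t=1.7000 (wall)
  → r_3 = 1.7000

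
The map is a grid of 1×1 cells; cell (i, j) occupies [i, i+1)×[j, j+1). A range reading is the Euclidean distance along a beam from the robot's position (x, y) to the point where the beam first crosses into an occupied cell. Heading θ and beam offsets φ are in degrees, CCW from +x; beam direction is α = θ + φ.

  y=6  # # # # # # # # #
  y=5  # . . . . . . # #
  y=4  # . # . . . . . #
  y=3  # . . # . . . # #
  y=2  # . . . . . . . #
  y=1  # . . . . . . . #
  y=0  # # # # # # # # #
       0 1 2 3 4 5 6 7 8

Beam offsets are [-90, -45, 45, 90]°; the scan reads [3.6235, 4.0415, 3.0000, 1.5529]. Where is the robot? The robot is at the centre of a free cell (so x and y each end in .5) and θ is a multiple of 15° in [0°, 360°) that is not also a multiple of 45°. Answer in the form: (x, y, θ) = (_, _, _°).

(x, y, θ) = (5.5, 2.5, 165°)

Enumerate (i+0.5, j+0.5, θ) over the 31 free cells and 16 admissible headings. For each, cast all 4 beams and compare to the given ranges.
  (4.5, 2.5, 120°): beam 1 = 2.8868 ≠ 3.6235 ✗
  (1.5, 4.5, 285°): beam 1 = 0.5176 ≠ 3.6235 ✗
  (3.5, 2.5, 210°): beam 1 = 0.5774 ≠ 3.6235 ✗
  (4.5, 4.5, 150°): beam 1 = 1.7321 ≠ 3.6235 ✗
  …
  (5.5, 2.5, 165°): r_1=3.6235, r_2=4.0415, r_3=3.0000, r_4=1.5529 — all match ✓
Only this pose fits every beam.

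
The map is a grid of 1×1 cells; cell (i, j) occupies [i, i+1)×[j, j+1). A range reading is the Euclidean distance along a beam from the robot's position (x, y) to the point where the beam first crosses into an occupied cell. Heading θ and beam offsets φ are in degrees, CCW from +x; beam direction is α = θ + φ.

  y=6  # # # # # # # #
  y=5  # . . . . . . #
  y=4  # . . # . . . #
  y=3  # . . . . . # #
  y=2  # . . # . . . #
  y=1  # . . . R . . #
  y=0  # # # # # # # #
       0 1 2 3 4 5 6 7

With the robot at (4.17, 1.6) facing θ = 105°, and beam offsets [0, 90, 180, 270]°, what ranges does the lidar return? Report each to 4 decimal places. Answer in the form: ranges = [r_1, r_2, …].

ranges = [0.6568, 2.3182, 0.6212, 2.9298]

beam 1: φ=0°, α=105°
  cosα=-0.2588 sinα=0.9659 | (4,1) | tMaxX 0.6568 tMaxY 0.4141 | tΔX 3.8637 tΔY 1.0353
    t=0.4141 [y] (4,2)
    t=0.6568 [x] (3,2) — stop
  → r_1 = 0.6568
beam 2: φ=90°, α=195°
  cosα=-0.9659 sinα=-0.2588 | (4,1) | tMaxX 0.1760 tMaxY 2.3182 | tΔX 1.0353 tΔY 3.8637
    t=0.1760 [x] (3,1)
    t=1.2113 [x] (2,1)
    t=2.2465 [x] (1,1)
    t=2.3182 [y] (1,0) — stop
  → r_2 = 2.3182
beam 3: φ=180°, α=285°
  cosα=0.2588 sinα=-0.9659 | (4,1) | tMaxX 3.2069 tMaxY 0.6212 | tΔX 3.8637 tΔY 1.0353
    t=0.6212 [y] (4,0) — stop
  → r_3 = 0.6212
beam 4: φ=270°, α=15°
  cosα=0.9659 sinα=0.2588 | (4,1) | tMaxX 0.8593 tMaxY 1.5455 | tΔX 1.0353 tΔY 3.8637
    t=0.8593 [x] (5,1)
    t=1.5455 [y] (5,2)
    t=1.8946 [x] (6,2)
    t=2.9298 [x] (7,2) — stop
  → r_4 = 2.9298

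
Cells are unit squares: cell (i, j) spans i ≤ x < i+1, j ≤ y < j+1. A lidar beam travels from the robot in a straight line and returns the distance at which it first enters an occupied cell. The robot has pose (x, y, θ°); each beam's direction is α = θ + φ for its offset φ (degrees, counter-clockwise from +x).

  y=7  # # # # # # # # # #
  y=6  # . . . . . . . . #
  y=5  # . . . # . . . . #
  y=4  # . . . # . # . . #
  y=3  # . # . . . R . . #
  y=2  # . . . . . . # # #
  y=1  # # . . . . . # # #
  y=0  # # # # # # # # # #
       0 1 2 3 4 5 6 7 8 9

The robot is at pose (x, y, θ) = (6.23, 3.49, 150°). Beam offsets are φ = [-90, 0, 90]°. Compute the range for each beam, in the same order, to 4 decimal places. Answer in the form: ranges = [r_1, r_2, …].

ranges = [0.5889, 1.4203, 2.8752]

beam 1: φ=-90°, α=60°
  dir = (cos 60°, sin 60°) = (0.5000, 0.8660); from cell (6,3)
  next x-line at t=1.5400, next y-line at t=0.5889; Δt_x=2.0000, Δt_y=1.1547
    y: enter (6,4) at t=0.5889 ← occupied
  → r_1 = 0.5889
beam 2: φ=0°, α=150°
  dir = (cos 150°, sin 150°) = (-0.8660, 0.5000); from cell (6,3)
  next x-line at t=0.2656, next y-line at t=1.0200; Δt_x=1.1547, Δt_y=2.0000
    x: enter (5,3) at t=0.2656
    y: enter (5,4) at t=1.0200
    x: enter (4,4) at t=1.4203 ← occupied
  → r_2 = 1.4203
beam 3: φ=90°, α=240°
  dir = (cos 240°, sin 240°) = (-0.5000, -0.8660); from cell (6,3)
  next x-line at t=0.4600, next y-line at t=0.5658; Δt_x=2.0000, Δt_y=1.1547
    x: enter (5,3) at t=0.4600
    y: enter (5,2) at t=0.5658
    y: enter (5,1) at t=1.7205
    x: enter (4,1) at t=2.4600
    y: enter (4,0) at t=2.8752 ← occupied
  → r_3 = 2.8752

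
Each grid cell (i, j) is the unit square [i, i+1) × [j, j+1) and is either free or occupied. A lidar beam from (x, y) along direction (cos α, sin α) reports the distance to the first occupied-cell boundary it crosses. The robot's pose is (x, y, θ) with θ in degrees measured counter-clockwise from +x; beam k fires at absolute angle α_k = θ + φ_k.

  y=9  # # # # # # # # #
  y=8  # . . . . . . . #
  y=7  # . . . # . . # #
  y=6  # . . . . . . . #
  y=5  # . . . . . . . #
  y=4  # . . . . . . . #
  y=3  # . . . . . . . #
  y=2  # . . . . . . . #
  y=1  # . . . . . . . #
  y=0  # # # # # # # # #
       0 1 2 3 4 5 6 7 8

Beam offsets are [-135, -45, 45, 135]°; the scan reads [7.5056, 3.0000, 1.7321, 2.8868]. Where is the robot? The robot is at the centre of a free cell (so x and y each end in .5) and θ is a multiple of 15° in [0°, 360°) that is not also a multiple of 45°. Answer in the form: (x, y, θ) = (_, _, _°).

The pose lattice has 54·16 = 864 candidates. Test each by forward raycasting.
  (3.5, 7.5, 165°): beam 1 = 0.5774 ≠ 7.5056 ✗
  (1.5, 1.5, 150°): beam 1 = 6.7293 ≠ 7.5056 ✗
  (4.5, 3.5, 75°): beam 1 = 2.8868 ≠ 7.5056 ✗
  (1.5, 2.5, 300°): beam 1 = 0.5176 ≠ 7.5056 ✗
  …
  (5.5, 2.5, 255°): r_1=7.5056, r_2=3.0000, r_3=1.7321, r_4=2.8868 — all match ✓
Unique over the lattice → pose = (5.5, 2.5, 255°).

(x, y, θ) = (5.5, 2.5, 255°)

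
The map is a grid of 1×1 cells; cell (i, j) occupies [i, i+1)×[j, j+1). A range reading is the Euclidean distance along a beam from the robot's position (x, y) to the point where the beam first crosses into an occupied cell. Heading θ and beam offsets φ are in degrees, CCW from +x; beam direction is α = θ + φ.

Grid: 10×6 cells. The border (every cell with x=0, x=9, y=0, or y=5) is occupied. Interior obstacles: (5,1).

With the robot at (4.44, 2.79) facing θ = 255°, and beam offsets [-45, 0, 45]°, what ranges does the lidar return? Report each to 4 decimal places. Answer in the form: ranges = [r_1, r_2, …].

beam 1: φ=-45°, α=210°
  dir = (cos 210°, sin 210°) = (-0.8660, -0.5000); from cell (4,2)
  next x-line at t=0.5081, next y-line at t=1.5800; Δt_x=1.1547, Δt_y=2.0000
    x: enter (3,2) at t=0.5081
    y: enter (3,1) at t=1.5800
    x: enter (2,1) at t=1.6628
    x: enter (1,1) at t=2.8175
    y: enter (1,0) at t=3.5800 ← occupied
  → r_1 = 3.5800
beam 2: φ=0°, α=255°
  dir = (cos 255°, sin 255°) = (-0.2588, -0.9659); from cell (4,2)
  next x-line at t=1.7000, next y-line at t=0.8179; Δt_x=3.8637, Δt_y=1.0353
    y: enter (4,1) at t=0.8179
    x: enter (3,1) at t=1.7000
    y: enter (3,0) at t=1.8531 ← occupied
  → r_2 = 1.8531
beam 3: φ=45°, α=300°
  dir = (cos 300°, sin 300°) = (0.5000, -0.8660); from cell (4,2)
  next x-line at t=1.1200, next y-line at t=0.9122; Δt_x=2.0000, Δt_y=1.1547
    y: enter (4,1) at t=0.9122
    x: enter (5,1) at t=1.1200 ← occupied
  → r_3 = 1.1200

ranges = [3.5800, 1.8531, 1.1200]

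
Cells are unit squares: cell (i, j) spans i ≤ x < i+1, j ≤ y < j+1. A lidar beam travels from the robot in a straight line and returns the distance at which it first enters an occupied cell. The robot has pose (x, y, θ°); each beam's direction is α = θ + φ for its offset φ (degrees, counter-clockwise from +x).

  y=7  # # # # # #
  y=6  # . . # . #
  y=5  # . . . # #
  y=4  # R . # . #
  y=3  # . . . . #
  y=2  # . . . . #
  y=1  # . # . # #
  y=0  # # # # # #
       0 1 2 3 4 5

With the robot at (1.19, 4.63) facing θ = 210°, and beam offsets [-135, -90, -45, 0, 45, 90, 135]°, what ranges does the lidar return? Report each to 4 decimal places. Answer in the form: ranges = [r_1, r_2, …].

beam 1: φ=-135°, α=75°
  d=(0.2588,0.9659)  start (1,4)  tX=3.1296 tY=0.3831  stride 1/|dx|=3.8637 1/|dy|=1.0353
    cross y-line → (1,5), t=0.3831
    cross y-line → (1,6), t=1.4183
    cross y-line → (1,7), t=2.4536 (wall)
  → r_1 = 2.4536
beam 2: φ=-90°, α=120°
  d=(-0.5000,0.8660)  start (1,4)  tX=0.3800 tY=0.4272  stride 1/|dx|=2.0000 1/|dy|=1.1547
    cross x-line → (0,4), t=0.3800 (wall)
  → r_2 = 0.3800
beam 3: φ=-45°, α=165°
  d=(-0.9659,0.2588)  start (1,4)  tX=0.1967 tY=1.4296  stride 1/|dx|=1.0353 1/|dy|=3.8637
    cross x-line → (0,4), t=0.1967 (wall)
  → r_3 = 0.1967
beam 4: φ=0°, α=210°
  d=(-0.8660,-0.5000)  start (1,4)  tX=0.2194 tY=1.2600  stride 1/|dx|=1.1547 1/|dy|=2.0000
    cross x-line → (0,4), t=0.2194 (wall)
  → r_4 = 0.2194
beam 5: φ=45°, α=255°
  d=(-0.2588,-0.9659)  start (1,4)  tX=0.7341 tY=0.6522  stride 1/|dx|=3.8637 1/|dy|=1.0353
    cross y-line → (1,3), t=0.6522
    cross x-line → (0,3), t=0.7341 (wall)
  → r_5 = 0.7341
beam 6: φ=90°, α=300°
  d=(0.5000,-0.8660)  start (1,4)  tX=1.6200 tY=0.7275  stride 1/|dx|=2.0000 1/|dy|=1.1547
    cross y-line → (1,3), t=0.7275
    cross x-line → (2,3), t=1.6200
    cross y-line → (2,2), t=1.8822
    cross y-line → (2,1), t=3.0369 (wall)
  → r_6 = 3.0369
beam 7: φ=135°, α=345°
  d=(0.9659,-0.2588)  start (1,4)  tX=0.8386 tY=2.4341  stride 1/|dx|=1.0353 1/|dy|=3.8637
    cross x-line → (2,4), t=0.8386
    cross x-line → (3,4), t=1.8738 (wall)
  → r_7 = 1.8738

ranges = [2.4536, 0.3800, 0.1967, 0.2194, 0.7341, 3.0369, 1.8738]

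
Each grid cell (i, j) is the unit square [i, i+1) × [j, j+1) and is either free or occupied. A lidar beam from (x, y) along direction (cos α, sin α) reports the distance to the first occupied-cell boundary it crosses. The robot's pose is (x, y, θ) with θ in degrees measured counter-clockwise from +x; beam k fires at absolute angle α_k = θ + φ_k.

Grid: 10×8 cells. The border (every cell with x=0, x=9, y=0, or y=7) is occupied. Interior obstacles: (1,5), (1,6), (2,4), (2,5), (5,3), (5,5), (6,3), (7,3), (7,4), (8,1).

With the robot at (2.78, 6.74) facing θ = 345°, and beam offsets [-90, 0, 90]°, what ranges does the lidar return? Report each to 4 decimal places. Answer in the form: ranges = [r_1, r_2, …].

beam 1: φ=-90°, α=255°
  cosα=-0.2588 sinα=-0.9659 | (2,6) | tMaxX 3.0137 tMaxY 0.7661 | tΔX 3.8637 tΔY 1.0353
    t=0.7661 [y] (2,5) — stop
  → r_1 = 0.7661
beam 2: φ=0°, α=345°
  cosα=0.9659 sinα=-0.2588 | (2,6) | tMaxX 0.2278 tMaxY 2.8591 | tΔX 1.0353 tΔY 3.8637
    t=0.2278 [x] (3,6)
    t=1.2630 [x] (4,6)
    t=2.2983 [x] (5,6)
    t=2.8591 [y] (5,5) — stop
  → r_2 = 2.8591
beam 3: φ=90°, α=75°
  cosα=0.2588 sinα=0.9659 | (2,6) | tMaxX 0.8500 tMaxY 0.2692 | tΔX 3.8637 tΔY 1.0353
    t=0.2692 [y] (2,7) — stop
  → r_3 = 0.2692

ranges = [0.7661, 2.8591, 0.2692]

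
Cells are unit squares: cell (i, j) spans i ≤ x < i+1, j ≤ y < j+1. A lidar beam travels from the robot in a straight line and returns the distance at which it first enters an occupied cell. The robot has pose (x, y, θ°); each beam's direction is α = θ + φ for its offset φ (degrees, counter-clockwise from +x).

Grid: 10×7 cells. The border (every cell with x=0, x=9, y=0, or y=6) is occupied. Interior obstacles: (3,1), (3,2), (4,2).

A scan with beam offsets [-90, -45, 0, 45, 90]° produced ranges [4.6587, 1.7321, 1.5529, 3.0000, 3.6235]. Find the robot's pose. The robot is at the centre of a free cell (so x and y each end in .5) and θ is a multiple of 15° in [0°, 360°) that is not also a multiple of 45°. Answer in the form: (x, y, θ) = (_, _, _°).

(x, y, θ) = (4.5, 4.5, 105°)

The pose lattice has 37·16 = 592 candidates. Test each by forward raycasting.
  (8.5, 2.5, 300°): beam 1 = 3.0000 ≠ 4.6587 ✗
  (4.5, 5.5, 60°): beam 1 = 5.1962 ≠ 4.6587 ✗
  (3.5, 4.5, 240°): beam 1 = 2.8868 ≠ 4.6587 ✗
  …
  (4.5, 4.5, 105°): r_1=4.6587, r_2=1.7321, r_3=1.5529, r_4=3.0000, r_5=3.6235 — all match ✓
No second candidate reproduces the full scan.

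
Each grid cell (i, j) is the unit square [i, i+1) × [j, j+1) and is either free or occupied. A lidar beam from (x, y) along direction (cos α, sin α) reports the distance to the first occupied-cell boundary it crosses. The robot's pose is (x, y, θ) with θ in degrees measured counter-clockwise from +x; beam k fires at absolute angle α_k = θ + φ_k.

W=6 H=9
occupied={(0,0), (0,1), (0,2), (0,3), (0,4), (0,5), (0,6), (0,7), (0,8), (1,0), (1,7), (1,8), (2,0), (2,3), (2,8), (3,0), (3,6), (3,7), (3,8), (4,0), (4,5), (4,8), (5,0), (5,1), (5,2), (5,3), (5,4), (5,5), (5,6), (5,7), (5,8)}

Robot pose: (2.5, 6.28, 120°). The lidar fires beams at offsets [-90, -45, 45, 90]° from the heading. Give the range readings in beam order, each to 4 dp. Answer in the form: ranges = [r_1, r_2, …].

ranges = [0.5774, 1.7807, 1.5529, 1.7321]

beam 1: φ=-90°, α=30°
  direction (0.8660, 0.5000); cell (2,6); t to first gridline: x 0.5774, y 1.4400 (then +1.1547 / +2.0000)
    (3,6) via x @ 0.5774  # hit
  → r_1 = 0.5774
beam 2: φ=-45°, α=75°
  direction (0.2588, 0.9659); cell (2,6); t to first gridline: x 1.9319, y 0.7454 (then +3.8637 / +1.0353)
    (2,7) via y @ 0.7454
    (2,8) via y @ 1.7807  # hit
  → r_2 = 1.7807
beam 3: φ=45°, α=165°
  direction (-0.9659, 0.2588); cell (2,6); t to first gridline: x 0.5176, y 2.7819 (then +1.0353 / +3.8637)
    (1,6) via x @ 0.5176
    (0,6) via x @ 1.5529  # hit
  → r_3 = 1.5529
beam 4: φ=90°, α=210°
  direction (-0.8660, -0.5000); cell (2,6); t to first gridline: x 0.5774, y 0.5600 (then +1.1547 / +2.0000)
    (2,5) via y @ 0.5600
    (1,5) via x @ 0.5774
    (0,5) via x @ 1.7321  # hit
  → r_4 = 1.7321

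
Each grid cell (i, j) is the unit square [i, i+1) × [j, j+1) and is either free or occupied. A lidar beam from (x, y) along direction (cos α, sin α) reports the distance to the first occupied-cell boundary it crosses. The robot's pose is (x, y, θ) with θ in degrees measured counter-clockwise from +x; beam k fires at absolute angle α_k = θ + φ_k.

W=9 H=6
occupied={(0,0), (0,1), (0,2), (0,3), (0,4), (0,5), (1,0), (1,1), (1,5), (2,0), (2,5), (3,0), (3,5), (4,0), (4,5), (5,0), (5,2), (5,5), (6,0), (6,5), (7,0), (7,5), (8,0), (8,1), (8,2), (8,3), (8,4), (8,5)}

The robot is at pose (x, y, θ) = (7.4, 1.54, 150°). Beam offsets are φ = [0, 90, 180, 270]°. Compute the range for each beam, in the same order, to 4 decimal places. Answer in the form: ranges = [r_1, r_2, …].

ranges = [1.6166, 0.6235, 0.6928, 1.2000]

beam 1: φ=0°, α=150°
  d=(-0.8660,0.5000)  start (7,1)  tX=0.4619 tY=0.9200  stride 1/|dx|=1.1547 1/|dy|=2.0000
    cross x-line → (6,1), t=0.4619
    cross y-line → (6,2), t=0.9200
    cross x-line → (5,2), t=1.6166 (wall)
  → r_1 = 1.6166
beam 2: φ=90°, α=240°
  d=(-0.5000,-0.8660)  start (7,1)  tX=0.8000 tY=0.6235  stride 1/|dx|=2.0000 1/|dy|=1.1547
    cross y-line → (7,0), t=0.6235 (wall)
  → r_2 = 0.6235
beam 3: φ=180°, α=330°
  d=(0.8660,-0.5000)  start (7,1)  tX=0.6928 tY=1.0800  stride 1/|dx|=1.1547 1/|dy|=2.0000
    cross x-line → (8,1), t=0.6928 (wall)
  → r_3 = 0.6928
beam 4: φ=270°, α=60°
  d=(0.5000,0.8660)  start (7,1)  tX=1.2000 tY=0.5312  stride 1/|dx|=2.0000 1/|dy|=1.1547
    cross y-line → (7,2), t=0.5312
    cross x-line → (8,2), t=1.2000 (wall)
  → r_4 = 1.2000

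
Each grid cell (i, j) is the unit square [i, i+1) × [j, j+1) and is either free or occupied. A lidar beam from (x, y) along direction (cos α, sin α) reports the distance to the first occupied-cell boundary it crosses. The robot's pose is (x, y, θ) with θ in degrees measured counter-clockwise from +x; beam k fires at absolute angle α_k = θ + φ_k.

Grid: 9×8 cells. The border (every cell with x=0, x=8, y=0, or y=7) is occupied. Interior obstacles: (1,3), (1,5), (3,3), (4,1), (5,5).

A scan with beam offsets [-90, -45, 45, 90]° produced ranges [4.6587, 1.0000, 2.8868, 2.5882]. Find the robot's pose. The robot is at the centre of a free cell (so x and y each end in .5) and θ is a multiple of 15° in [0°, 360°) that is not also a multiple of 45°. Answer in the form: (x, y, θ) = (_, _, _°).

(x, y, θ) = (5.5, 2.5, 285°)

The pose lattice has 37·16 = 592 candidates. Test each by forward raycasting.
  (6.5, 4.5, 210°): beam 1 = 1.0000 ≠ 4.6587 ✗
  (7.5, 5.5, 255°): beam 1 = 1.5529 ≠ 4.6587 ✗
  (6.5, 2.5, 30°): beam 1 = 1.7321 ≠ 4.6587 ✗
  …
  (5.5, 2.5, 285°): r_1=4.6587, r_2=1.0000, r_3=2.8868, r_4=2.5882 — all match ✓
Only this pose fits every beam.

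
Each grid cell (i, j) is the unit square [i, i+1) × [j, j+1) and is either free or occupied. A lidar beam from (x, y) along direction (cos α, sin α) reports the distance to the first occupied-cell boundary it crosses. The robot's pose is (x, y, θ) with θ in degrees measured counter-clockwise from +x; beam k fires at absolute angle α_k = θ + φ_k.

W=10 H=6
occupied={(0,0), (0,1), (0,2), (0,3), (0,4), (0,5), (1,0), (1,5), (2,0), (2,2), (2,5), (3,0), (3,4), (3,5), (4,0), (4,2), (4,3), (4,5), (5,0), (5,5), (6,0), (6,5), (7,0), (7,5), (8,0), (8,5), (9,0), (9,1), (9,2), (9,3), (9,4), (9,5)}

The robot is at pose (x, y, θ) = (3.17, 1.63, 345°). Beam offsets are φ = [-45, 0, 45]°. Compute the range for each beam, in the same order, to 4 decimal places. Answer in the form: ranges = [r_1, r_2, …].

ranges = [0.7275, 2.4341, 0.9584]

beam 1: φ=-45°, α=300°
  dir = (cos 300°, sin 300°) = (0.5000, -0.8660); from cell (3,1)
  next x-line at t=1.6600, next y-line at t=0.7275; Δt_x=2.0000, Δt_y=1.1547
    y: enter (3,0) at t=0.7275 ← occupied
  → r_1 = 0.7275
beam 2: φ=0°, α=345°
  dir = (cos 345°, sin 345°) = (0.9659, -0.2588); from cell (3,1)
  next x-line at t=0.8593, next y-line at t=2.4341; Δt_x=1.0353, Δt_y=3.8637
    x: enter (4,1) at t=0.8593
    x: enter (5,1) at t=1.8946
    y: enter (5,0) at t=2.4341 ← occupied
  → r_2 = 2.4341
beam 3: φ=45°, α=30°
  dir = (cos 30°, sin 30°) = (0.8660, 0.5000); from cell (3,1)
  next x-line at t=0.9584, next y-line at t=0.7400; Δt_x=1.1547, Δt_y=2.0000
    y: enter (3,2) at t=0.7400
    x: enter (4,2) at t=0.9584 ← occupied
  → r_3 = 0.9584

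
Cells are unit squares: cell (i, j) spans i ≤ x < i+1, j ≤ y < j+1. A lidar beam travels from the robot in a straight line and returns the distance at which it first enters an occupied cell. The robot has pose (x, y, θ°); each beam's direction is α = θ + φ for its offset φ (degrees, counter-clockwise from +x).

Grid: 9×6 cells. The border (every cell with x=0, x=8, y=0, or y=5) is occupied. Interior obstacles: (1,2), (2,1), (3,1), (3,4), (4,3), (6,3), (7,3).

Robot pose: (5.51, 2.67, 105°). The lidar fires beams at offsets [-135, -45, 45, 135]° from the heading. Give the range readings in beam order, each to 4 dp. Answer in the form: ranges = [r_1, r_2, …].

beam 1: φ=-135°, α=330°
  cosα=0.8660 sinα=-0.5000 | (5,2) | tMaxX 0.5658 tMaxY 1.3400 | tΔX 1.1547 tΔY 2.0000
    t=0.5658 [x] (6,2)
    t=1.3400 [y] (6,1)
    t=1.7205 [x] (7,1)
    t=2.8752 [x] (8,1) — stop
  → r_1 = 2.8752
beam 2: φ=-45°, α=60°
  cosα=0.5000 sinα=0.8660 | (5,2) | tMaxX 0.9800 tMaxY 0.3811 | tΔX 2.0000 tΔY 1.1547
    t=0.3811 [y] (5,3)
    t=0.9800 [x] (6,3) — stop
  → r_2 = 0.9800
beam 3: φ=45°, α=150°
  cosα=-0.8660 sinα=0.5000 | (5,2) | tMaxX 0.5889 tMaxY 0.6600 | tΔX 1.1547 tΔY 2.0000
    t=0.5889 [x] (4,2)
    t=0.6600 [y] (4,3) — stop
  → r_3 = 0.6600
beam 4: φ=135°, α=240°
  cosα=-0.5000 sinα=-0.8660 | (5,2) | tMaxX 1.0200 tMaxY 0.7736 | tΔX 2.0000 tΔY 1.1547
    t=0.7736 [y] (5,1)
    t=1.0200 [x] (4,1)
    t=1.9283 [y] (4,0) — stop
  → r_4 = 1.9283

ranges = [2.8752, 0.9800, 0.6600, 1.9283]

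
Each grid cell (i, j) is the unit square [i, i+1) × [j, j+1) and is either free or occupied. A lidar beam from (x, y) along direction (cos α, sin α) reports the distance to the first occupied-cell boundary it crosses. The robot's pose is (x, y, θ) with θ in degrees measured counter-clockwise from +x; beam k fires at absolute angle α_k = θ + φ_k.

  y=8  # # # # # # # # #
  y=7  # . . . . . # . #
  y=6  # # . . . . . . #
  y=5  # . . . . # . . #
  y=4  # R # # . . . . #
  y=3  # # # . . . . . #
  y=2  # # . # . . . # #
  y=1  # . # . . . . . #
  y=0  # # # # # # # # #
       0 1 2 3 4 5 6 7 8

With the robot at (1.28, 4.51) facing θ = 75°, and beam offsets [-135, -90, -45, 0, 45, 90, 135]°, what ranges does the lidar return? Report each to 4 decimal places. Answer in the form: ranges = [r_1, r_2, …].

beam 1: φ=-135°, α=300°
  direction (0.5000, -0.8660); cell (1,4); t to first gridline: x 1.4400, y 0.5889 (then +2.0000 / +1.1547)
    (1,3) via y @ 0.5889  # hit
  → r_1 = 0.5889
beam 2: φ=-90°, α=345°
  direction (0.9659, -0.2588); cell (1,4); t to first gridline: x 0.7454, y 1.9705 (then +1.0353 / +3.8637)
    (2,4) via x @ 0.7454  # hit
  → r_2 = 0.7454
beam 3: φ=-45°, α=30°
  direction (0.8660, 0.5000); cell (1,4); t to first gridline: x 0.8314, y 0.9800 (then +1.1547 / +2.0000)
    (2,4) via x @ 0.8314  # hit
  → r_3 = 0.8314
beam 4: φ=0°, α=75°
  direction (0.2588, 0.9659); cell (1,4); t to first gridline: x 2.7819, y 0.5073 (then +3.8637 / +1.0353)
    (1,5) via y @ 0.5073
    (1,6) via y @ 1.5426  # hit
  → r_4 = 1.5426
beam 5: φ=45°, α=120°
  direction (-0.5000, 0.8660); cell (1,4); t to first gridline: x 0.5600, y 0.5658 (then +2.0000 / +1.1547)
    (0,4) via x @ 0.5600  # hit
  → r_5 = 0.5600
beam 6: φ=90°, α=165°
  direction (-0.9659, 0.2588); cell (1,4); t to first gridline: x 0.2899, y 1.8932 (then +1.0353 / +3.8637)
    (0,4) via x @ 0.2899  # hit
  → r_6 = 0.2899
beam 7: φ=135°, α=210°
  direction (-0.8660, -0.5000); cell (1,4); t to first gridline: x 0.3233, y 1.0200 (then +1.1547 / +2.0000)
    (0,4) via x @ 0.3233  # hit
  → r_7 = 0.3233

ranges = [0.5889, 0.7454, 0.8314, 1.5426, 0.5600, 0.2899, 0.3233]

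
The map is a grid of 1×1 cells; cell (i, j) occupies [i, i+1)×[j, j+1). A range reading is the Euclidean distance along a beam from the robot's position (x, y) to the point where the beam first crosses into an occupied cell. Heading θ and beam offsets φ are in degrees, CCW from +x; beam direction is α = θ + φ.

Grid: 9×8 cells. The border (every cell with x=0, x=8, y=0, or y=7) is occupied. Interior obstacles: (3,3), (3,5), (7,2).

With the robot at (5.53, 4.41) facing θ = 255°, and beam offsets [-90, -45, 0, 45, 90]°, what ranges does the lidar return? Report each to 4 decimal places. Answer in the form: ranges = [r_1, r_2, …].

ranges = [2.2796, 1.7667, 3.5303, 3.9375, 2.5571]

beam 1: φ=-90°, α=165°
  cosα=-0.9659 sinα=0.2588 | (5,4) | tMaxX 0.5487 tMaxY 2.2796 | tΔX 1.0353 tΔY 3.8637
    t=0.5487 [x] (4,4)
    t=1.5840 [x] (3,4)
    t=2.2796 [y] (3,5) — stop
  → r_1 = 2.2796
beam 2: φ=-45°, α=210°
  cosα=-0.8660 sinα=-0.5000 | (5,4) | tMaxX 0.6120 tMaxY 0.8200 | tΔX 1.1547 tΔY 2.0000
    t=0.6120 [x] (4,4)
    t=0.8200 [y] (4,3)
    t=1.7667 [x] (3,3) — stop
  → r_2 = 1.7667
beam 3: φ=0°, α=255°
  cosα=-0.2588 sinα=-0.9659 | (5,4) | tMaxX 2.0478 tMaxY 0.4245 | tΔX 3.8637 tΔY 1.0353
    t=0.4245 [y] (5,3)
    t=1.4597 [y] (5,2)
    t=2.0478 [x] (4,2)
    t=2.4950 [y] (4,1)
    t=3.5303 [y] (4,0) — stop
  → r_3 = 3.5303
beam 4: φ=45°, α=300°
  cosα=0.5000 sinα=-0.8660 | (5,4) | tMaxX 0.9400 tMaxY 0.4734 | tΔX 2.0000 tΔY 1.1547
    t=0.4734 [y] (5,3)
    t=0.9400 [x] (6,3)
    t=1.6281 [y] (6,2)
    t=2.7828 [y] (6,1)
    t=2.9400 [x] (7,1)
    t=3.9375 [y] (7,0) — stop
  → r_4 = 3.9375
beam 5: φ=90°, α=345°
  cosα=0.9659 sinα=-0.2588 | (5,4) | tMaxX 0.4866 tMaxY 1.5841 | tΔX 1.0353 tΔY 3.8637
    t=0.4866 [x] (6,4)
    t=1.5219 [x] (7,4)
    t=1.5841 [y] (7,3)
    t=2.5571 [x] (8,3) — stop
  → r_5 = 2.5571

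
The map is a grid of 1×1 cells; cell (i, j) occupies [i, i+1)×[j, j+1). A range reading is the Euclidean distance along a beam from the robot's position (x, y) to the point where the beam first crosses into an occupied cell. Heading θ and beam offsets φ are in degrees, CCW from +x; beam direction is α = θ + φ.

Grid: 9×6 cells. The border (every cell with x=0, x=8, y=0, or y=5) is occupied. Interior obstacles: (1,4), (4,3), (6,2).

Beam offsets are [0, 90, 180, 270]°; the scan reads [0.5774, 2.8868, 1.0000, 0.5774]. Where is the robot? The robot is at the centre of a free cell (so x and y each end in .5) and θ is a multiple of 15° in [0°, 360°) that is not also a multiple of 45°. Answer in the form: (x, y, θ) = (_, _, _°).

(x, y, θ) = (7.5, 4.5, 120°)

Candidates: 25 free-cell centres × 16 headings = 400 poses. Raycast each; keep the one whose scan matches to 4 dp.
  (5.5, 1.5, 120°): beam 1 = 1.7321 ≠ 0.5774 ✗
  (4.5, 2.5, 165°): beam 1 = 3.6235 ≠ 0.5774 ✗
  (7.5, 4.5, 195°): beam 1 = 2.5882 ≠ 0.5774 ✗
  …
  (7.5, 4.5, 120°): r_1=0.5774, r_2=2.8868, r_3=1.0000, r_4=0.5774 — all match ✓
Only this pose fits every beam.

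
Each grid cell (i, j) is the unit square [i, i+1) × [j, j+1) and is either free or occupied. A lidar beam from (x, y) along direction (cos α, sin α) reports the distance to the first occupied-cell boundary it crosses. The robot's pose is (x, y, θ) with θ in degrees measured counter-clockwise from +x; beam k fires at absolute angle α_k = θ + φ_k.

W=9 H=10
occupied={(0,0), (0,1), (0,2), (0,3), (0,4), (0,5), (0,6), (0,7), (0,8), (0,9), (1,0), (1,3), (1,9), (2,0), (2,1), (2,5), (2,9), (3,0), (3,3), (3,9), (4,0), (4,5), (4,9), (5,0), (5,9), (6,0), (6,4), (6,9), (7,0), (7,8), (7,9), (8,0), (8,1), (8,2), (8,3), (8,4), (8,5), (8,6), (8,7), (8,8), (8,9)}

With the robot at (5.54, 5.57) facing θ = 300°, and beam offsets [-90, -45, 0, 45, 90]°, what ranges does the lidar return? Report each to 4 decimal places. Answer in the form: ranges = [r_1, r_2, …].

ranges = [0.6235, 4.7312, 0.9200, 2.5468, 2.8406]

beam 1: φ=-90°, α=210°
  d=(-0.8660,-0.5000)  start (5,5)  tX=0.6235 tY=1.1400  stride 1/|dx|=1.1547 1/|dy|=2.0000
    cross x-line → (4,5), t=0.6235 (wall)
  → r_1 = 0.6235
beam 2: φ=-45°, α=255°
  d=(-0.2588,-0.9659)  start (5,5)  tX=2.0864 tY=0.5901  stride 1/|dx|=3.8637 1/|dy|=1.0353
    cross y-line → (5,4), t=0.5901
    cross y-line → (5,3), t=1.6254
    cross x-line → (4,3), t=2.0864
    cross y-line → (4,2), t=2.6607
    cross y-line → (4,1), t=3.6959
    cross y-line → (4,0), t=4.7312 (wall)
  → r_2 = 4.7312
beam 3: φ=0°, α=300°
  d=(0.5000,-0.8660)  start (5,5)  tX=0.9200 tY=0.6582  stride 1/|dx|=2.0000 1/|dy|=1.1547
    cross y-line → (5,4), t=0.6582
    cross x-line → (6,4), t=0.9200 (wall)
  → r_3 = 0.9200
beam 4: φ=45°, α=345°
  d=(0.9659,-0.2588)  start (5,5)  tX=0.4762 tY=2.2023  stride 1/|dx|=1.0353 1/|dy|=3.8637
    cross x-line → (6,5), t=0.4762
    cross x-line → (7,5), t=1.5115
    cross y-line → (7,4), t=2.2023
    cross x-line → (8,4), t=2.5468 (wall)
  → r_4 = 2.5468
beam 5: φ=90°, α=30°
  d=(0.8660,0.5000)  start (5,5)  tX=0.5312 tY=0.8600  stride 1/|dx|=1.1547 1/|dy|=2.0000
    cross x-line → (6,5), t=0.5312
    cross y-line → (6,6), t=0.8600
    cross x-line → (7,6), t=1.6859
    cross x-line → (8,6), t=2.8406 (wall)
  → r_5 = 2.8406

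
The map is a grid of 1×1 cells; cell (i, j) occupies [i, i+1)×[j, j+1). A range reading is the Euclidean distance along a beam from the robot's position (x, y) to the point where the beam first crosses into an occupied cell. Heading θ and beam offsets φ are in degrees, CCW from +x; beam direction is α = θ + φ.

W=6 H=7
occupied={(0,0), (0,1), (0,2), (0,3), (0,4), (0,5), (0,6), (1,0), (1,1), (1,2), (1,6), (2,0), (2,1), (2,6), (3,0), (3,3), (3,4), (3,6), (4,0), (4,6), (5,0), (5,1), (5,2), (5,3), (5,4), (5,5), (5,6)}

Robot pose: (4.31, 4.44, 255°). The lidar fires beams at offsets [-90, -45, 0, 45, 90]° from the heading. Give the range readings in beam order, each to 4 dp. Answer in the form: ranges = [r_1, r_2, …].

beam 1: φ=-90°, α=165°
  direction (-0.9659, 0.2588); cell (4,4); t to first gridline: x 0.3209, y 2.1637 (then +1.0353 / +3.8637)
    (3,4) via x @ 0.3209  # hit
  → r_1 = 0.3209
beam 2: φ=-45°, α=210°
  direction (-0.8660, -0.5000); cell (4,4); t to first gridline: x 0.3580, y 0.8800 (then +1.1547 / +2.0000)
    (3,4) via x @ 0.3580  # hit
  → r_2 = 0.3580
beam 3: φ=0°, α=255°
  direction (-0.2588, -0.9659); cell (4,4); t to first gridline: x 1.1977, y 0.4555 (then +3.8637 / +1.0353)
    (4,3) via y @ 0.4555
    (3,3) via x @ 1.1977  # hit
  → r_3 = 1.1977
beam 4: φ=45°, α=300°
  direction (0.5000, -0.8660); cell (4,4); t to first gridline: x 1.3800, y 0.5081 (then +2.0000 / +1.1547)
    (4,3) via y @ 0.5081
    (5,3) via x @ 1.3800  # hit
  → r_4 = 1.3800
beam 5: φ=90°, α=345°
  direction (0.9659, -0.2588); cell (4,4); t to first gridline: x 0.7143, y 1.7000 (then +1.0353 / +3.8637)
    (5,4) via x @ 0.7143  # hit
  → r_5 = 0.7143

ranges = [0.3209, 0.3580, 1.1977, 1.3800, 0.7143]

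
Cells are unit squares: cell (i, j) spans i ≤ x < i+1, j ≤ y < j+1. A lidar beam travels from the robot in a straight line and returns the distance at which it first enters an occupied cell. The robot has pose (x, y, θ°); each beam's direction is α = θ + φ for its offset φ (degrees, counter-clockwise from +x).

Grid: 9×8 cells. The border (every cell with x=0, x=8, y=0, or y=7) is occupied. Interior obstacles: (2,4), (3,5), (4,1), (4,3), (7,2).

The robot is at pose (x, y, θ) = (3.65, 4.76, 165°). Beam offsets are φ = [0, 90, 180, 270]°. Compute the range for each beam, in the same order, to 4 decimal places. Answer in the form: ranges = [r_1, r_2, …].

beam 1: φ=0°, α=165°
  direction (-0.9659, 0.2588); cell (3,4); t to first gridline: x 0.6729, y 0.9273 (then +1.0353 / +3.8637)
    (2,4) via x @ 0.6729  # hit
  → r_1 = 0.6729
beam 2: φ=90°, α=255°
  direction (-0.2588, -0.9659); cell (3,4); t to first gridline: x 2.5114, y 0.7868 (then +3.8637 / +1.0353)
    (3,3) via y @ 0.7868
    (3,2) via y @ 1.8221
    (2,2) via x @ 2.5114
    (2,1) via y @ 2.8574
    (2,0) via y @ 3.8926  # hit
  → r_2 = 3.8926
beam 3: φ=180°, α=345°
  direction (0.9659, -0.2588); cell (3,4); t to first gridline: x 0.3623, y 2.9364 (then +1.0353 / +3.8637)
    (4,4) via x @ 0.3623
    (5,4) via x @ 1.3976
    (6,4) via x @ 2.4329
    (6,3) via y @ 2.9364
    (7,3) via x @ 3.4682
    (8,3) via x @ 4.5035  # hit
  → r_3 = 4.5035
beam 4: φ=270°, α=75°
  direction (0.2588, 0.9659); cell (3,4); t to first gridline: x 1.3523, y 0.2485 (then +3.8637 / +1.0353)
    (3,5) via y @ 0.2485  # hit
  → r_4 = 0.2485

ranges = [0.6729, 3.8926, 4.5035, 0.2485]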